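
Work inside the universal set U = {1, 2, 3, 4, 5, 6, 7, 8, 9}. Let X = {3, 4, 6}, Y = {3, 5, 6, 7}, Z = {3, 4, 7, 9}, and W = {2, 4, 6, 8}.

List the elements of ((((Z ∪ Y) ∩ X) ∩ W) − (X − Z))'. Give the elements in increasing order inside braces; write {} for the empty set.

{1, 2, 3, 5, 6, 7, 8, 9}

Z ∪ Y = {3, 4, 5, 6, 7, 9}
(Z ∪ Y) ∩ X = {3, 4, 6}
((Z ∪ Y) ∩ X) ∩ W = {4, 6}
X − Z = {6}
(((Z ∪ Y) ∩ X) ∩ W) − (X − Z) = {4}
((((Z ∪ Y) ∩ X) ∩ W) − (X − Z))' = {1, 2, 3, 5, 6, 7, 8, 9}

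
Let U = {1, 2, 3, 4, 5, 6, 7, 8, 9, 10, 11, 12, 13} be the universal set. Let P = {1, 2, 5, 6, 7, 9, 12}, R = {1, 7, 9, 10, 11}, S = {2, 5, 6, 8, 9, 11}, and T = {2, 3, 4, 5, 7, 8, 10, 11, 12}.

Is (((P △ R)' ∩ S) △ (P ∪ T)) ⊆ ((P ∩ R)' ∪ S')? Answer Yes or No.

P △ R = {2, 5, 6, 10, 11, 12}
(P △ R)' = {1, 3, 4, 7, 8, 9, 13}
(P △ R)' ∩ S = {8, 9}
P ∪ T = {1, 2, 3, 4, 5, 6, 7, 8, 9, 10, 11, 12}
((P △ R)' ∩ S) △ (P ∪ T) = {1, 2, 3, 4, 5, 6, 7, 10, 11, 12}
P ∩ R = {1, 7, 9}
(P ∩ R)' = {2, 3, 4, 5, 6, 8, 10, 11, 12, 13}
S' = {1, 3, 4, 7, 10, 12, 13}
(P ∩ R)' ∪ S' = {1, 2, 3, 4, 5, 6, 7, 8, 10, 11, 12, 13}
Every element of {1, 2, 3, 4, 5, 6, 7, 10, 11, 12} is in {1, 2, 3, 4, 5, 6, 7, 8, 10, 11, 12, 13}, so ((P △ R)' ∩ S) △ (P ∪ T) ⊆ (P ∩ R)' ∪ S'.

Yes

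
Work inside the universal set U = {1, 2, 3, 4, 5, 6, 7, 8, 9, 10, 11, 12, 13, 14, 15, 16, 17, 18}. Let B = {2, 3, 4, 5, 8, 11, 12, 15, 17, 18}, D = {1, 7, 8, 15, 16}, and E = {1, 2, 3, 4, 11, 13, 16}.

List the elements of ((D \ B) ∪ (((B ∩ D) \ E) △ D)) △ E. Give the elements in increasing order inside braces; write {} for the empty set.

D \ B = {1, 7, 16}
B ∩ D = {8, 15}
(B ∩ D) \ E = {8, 15}
((B ∩ D) \ E) △ D = {1, 7, 16}
(D \ B) ∪ (((B ∩ D) \ E) △ D) = {1, 7, 16}
((D \ B) ∪ (((B ∩ D) \ E) △ D)) △ E = {2, 3, 4, 7, 11, 13}

{2, 3, 4, 7, 11, 13}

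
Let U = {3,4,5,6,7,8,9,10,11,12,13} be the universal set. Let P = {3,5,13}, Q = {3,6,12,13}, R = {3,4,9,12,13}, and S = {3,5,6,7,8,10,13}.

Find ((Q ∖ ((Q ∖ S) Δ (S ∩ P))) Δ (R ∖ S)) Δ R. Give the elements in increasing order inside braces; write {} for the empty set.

Q ∖ S = {12}
S ∩ P = {3,5,13}
(Q ∖ S) Δ (S ∩ P) = {3,5,12,13}
Q ∖ ((Q ∖ S) Δ (S ∩ P)) = {6}
R ∖ S = {4,9,12}
(Q ∖ ((Q ∖ S) Δ (S ∩ P))) Δ (R ∖ S) = {4,6,9,12}
((Q ∖ ((Q ∖ S) Δ (S ∩ P))) Δ (R ∖ S)) Δ R = {3,6,13}

{3,6,13}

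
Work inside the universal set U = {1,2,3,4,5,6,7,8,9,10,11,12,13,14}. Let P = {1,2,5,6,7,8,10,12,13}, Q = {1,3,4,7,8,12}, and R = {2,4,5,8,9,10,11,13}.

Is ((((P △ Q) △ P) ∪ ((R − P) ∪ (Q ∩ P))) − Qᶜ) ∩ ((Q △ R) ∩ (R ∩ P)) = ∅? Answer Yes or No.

P △ Q = {2,3,4,5,6,10,13}
(P △ Q) △ P = {1,3,4,7,8,12}
R − P = {4,9,11}
Q ∩ P = {1,7,8,12}
(R − P) ∪ (Q ∩ P) = {1,4,7,8,9,11,12}
((P △ Q) △ P) ∪ ((R − P) ∪ (Q ∩ P)) = {1,3,4,7,8,9,11,12}
Qᶜ = {2,5,6,9,10,11,13,14}
(((P △ Q) △ P) ∪ ((R − P) ∪ (Q ∩ P))) − Qᶜ = {1,3,4,7,8,12}
Q △ R = {1,2,3,5,7,9,10,11,12,13}
R ∩ P = {2,5,8,10,13}
(Q △ R) ∩ (R ∩ P) = {2,5,10,13}
{1,3,4,7,8,12} and {2,5,10,13} share no elements.

Yes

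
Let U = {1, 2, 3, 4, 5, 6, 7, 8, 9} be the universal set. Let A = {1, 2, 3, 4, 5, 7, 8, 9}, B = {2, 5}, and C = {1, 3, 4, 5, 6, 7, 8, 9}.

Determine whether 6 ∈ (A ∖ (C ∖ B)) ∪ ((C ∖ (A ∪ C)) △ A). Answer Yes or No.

6 ∈ C and 6 ∉ B, so 6 ∈ C ∖ B
6 ∉ A and 6 ∈ (C ∖ B), so 6 ∉ A ∖ (C ∖ B)
6 ∉ A and 6 ∈ C, so 6 ∈ A ∪ C
6 ∈ C and 6 ∈ (A ∪ C), so 6 ∉ C ∖ (A ∪ C)
6 ∉ (C ∖ (A ∪ C)) and 6 ∉ A, so 6 ∉ (C ∖ (A ∪ C)) △ A
6 ∉ (A ∖ (C ∖ B)) and 6 ∉ ((C ∖ (A ∪ C)) △ A), so 6 ∉ (A ∖ (C ∖ B)) ∪ ((C ∖ (A ∪ C)) △ A)

No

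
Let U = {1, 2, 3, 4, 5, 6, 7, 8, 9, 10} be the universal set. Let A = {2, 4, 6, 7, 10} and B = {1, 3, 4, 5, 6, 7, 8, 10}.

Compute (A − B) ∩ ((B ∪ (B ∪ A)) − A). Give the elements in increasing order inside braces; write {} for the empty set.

A − B = {2}
B ∪ A = {1, 2, 3, 4, 5, 6, 7, 8, 10}
B ∪ (B ∪ A) = {1, 2, 3, 4, 5, 6, 7, 8, 10}
(B ∪ (B ∪ A)) − A = {1, 3, 5, 8}
(A − B) ∩ ((B ∪ (B ∪ A)) − A) = {}

{}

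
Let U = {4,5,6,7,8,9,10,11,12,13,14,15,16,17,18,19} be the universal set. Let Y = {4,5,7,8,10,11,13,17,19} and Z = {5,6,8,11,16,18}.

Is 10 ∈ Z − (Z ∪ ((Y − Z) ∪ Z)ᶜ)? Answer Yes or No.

10 ∈ Y and 10 ∉ Z, so 10 ∈ Y − Z
10 ∈ (Y − Z) and 10 ∉ Z, so 10 ∈ (Y − Z) ∪ Z
10 ∉ ((Y − Z) ∪ Z)ᶜ since 10 ∈ ((Y − Z) ∪ Z)
10 ∉ Z and 10 ∉ ((Y − Z) ∪ Z)ᶜ, so 10 ∉ Z ∪ ((Y − Z) ∪ Z)ᶜ
10 ∉ Z and 10 ∉ (Z ∪ ((Y − Z) ∪ Z)ᶜ), so 10 ∉ Z − (Z ∪ ((Y − Z) ∪ Z)ᶜ)

No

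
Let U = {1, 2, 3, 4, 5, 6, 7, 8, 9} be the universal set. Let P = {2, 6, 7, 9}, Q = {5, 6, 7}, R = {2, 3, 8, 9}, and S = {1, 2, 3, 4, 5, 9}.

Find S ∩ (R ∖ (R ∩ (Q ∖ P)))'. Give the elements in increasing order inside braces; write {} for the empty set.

{1, 4, 5}

Q ∖ P = {5}
R ∩ (Q ∖ P) = {}
R ∖ (R ∩ (Q ∖ P)) = {2, 3, 8, 9}
(R ∖ (R ∩ (Q ∖ P)))' = {1, 4, 5, 6, 7}
S ∩ (R ∖ (R ∩ (Q ∖ P)))' = {1, 4, 5}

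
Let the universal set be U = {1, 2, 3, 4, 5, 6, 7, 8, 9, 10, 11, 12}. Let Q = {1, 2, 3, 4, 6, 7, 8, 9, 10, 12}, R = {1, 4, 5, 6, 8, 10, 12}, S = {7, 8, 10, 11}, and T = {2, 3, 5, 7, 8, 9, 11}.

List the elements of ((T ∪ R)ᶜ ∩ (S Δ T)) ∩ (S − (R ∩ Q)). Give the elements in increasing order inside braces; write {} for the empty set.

T ∪ R = {1, 2, 3, 4, 5, 6, 7, 8, 9, 10, 11, 12}
(T ∪ R)ᶜ = {}
S Δ T = {2, 3, 5, 9, 10}
(T ∪ R)ᶜ ∩ (S Δ T) = {}
R ∩ Q = {1, 4, 6, 8, 10, 12}
S − (R ∩ Q) = {7, 11}
((T ∪ R)ᶜ ∩ (S Δ T)) ∩ (S − (R ∩ Q)) = {}

{}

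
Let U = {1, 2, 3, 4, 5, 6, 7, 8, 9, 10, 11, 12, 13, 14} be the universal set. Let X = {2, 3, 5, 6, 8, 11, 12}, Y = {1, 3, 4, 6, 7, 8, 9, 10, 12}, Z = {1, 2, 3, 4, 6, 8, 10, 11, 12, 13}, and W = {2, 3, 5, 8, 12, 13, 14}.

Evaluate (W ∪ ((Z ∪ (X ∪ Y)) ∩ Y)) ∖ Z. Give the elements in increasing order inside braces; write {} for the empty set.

X ∪ Y = {1, 2, 3, 4, 5, 6, 7, 8, 9, 10, 11, 12}
Z ∪ (X ∪ Y) = {1, 2, 3, 4, 5, 6, 7, 8, 9, 10, 11, 12, 13}
(Z ∪ (X ∪ Y)) ∩ Y = {1, 3, 4, 6, 7, 8, 9, 10, 12}
W ∪ ((Z ∪ (X ∪ Y)) ∩ Y) = {1, 2, 3, 4, 5, 6, 7, 8, 9, 10, 12, 13, 14}
(W ∪ ((Z ∪ (X ∪ Y)) ∩ Y)) ∖ Z = {5, 7, 9, 14}

{5, 7, 9, 14}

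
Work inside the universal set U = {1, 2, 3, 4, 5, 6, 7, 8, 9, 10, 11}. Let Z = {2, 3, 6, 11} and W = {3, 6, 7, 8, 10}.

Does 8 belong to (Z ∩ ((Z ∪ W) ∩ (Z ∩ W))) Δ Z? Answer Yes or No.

No

8 ∉ Z and 8 ∈ W, so 8 ∈ Z ∪ W
8 ∉ Z and 8 ∈ W, so 8 ∉ Z ∩ W
8 ∈ (Z ∪ W) and 8 ∉ (Z ∩ W), so 8 ∉ (Z ∪ W) ∩ (Z ∩ W)
8 ∉ Z and 8 ∉ ((Z ∪ W) ∩ (Z ∩ W)), so 8 ∉ Z ∩ ((Z ∪ W) ∩ (Z ∩ W))
8 ∉ (Z ∩ ((Z ∪ W) ∩ (Z ∩ W))) and 8 ∉ Z, so 8 ∉ (Z ∩ ((Z ∪ W) ∩ (Z ∩ W))) Δ Z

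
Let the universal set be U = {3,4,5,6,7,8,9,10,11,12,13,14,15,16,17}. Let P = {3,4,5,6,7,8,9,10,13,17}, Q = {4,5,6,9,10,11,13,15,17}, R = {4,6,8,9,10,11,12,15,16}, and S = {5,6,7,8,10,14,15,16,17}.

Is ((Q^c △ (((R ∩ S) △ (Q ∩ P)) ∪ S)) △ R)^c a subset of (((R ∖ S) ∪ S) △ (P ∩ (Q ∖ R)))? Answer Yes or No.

Q^c = {3,7,8,12,14,16}
R ∩ S = {6,8,10,15,16}
Q ∩ P = {4,5,6,9,10,13,17}
(R ∩ S) △ (Q ∩ P) = {4,5,8,9,13,15,16,17}
((R ∩ S) △ (Q ∩ P)) ∪ S = {4,5,6,7,8,9,10,13,14,15,16,17}
Q^c △ (((R ∩ S) △ (Q ∩ P)) ∪ S) = {3,4,5,6,9,10,12,13,15,17}
(Q^c △ (((R ∩ S) △ (Q ∩ P)) ∪ S)) △ R = {3,5,8,11,13,16,17}
((Q^c △ (((R ∩ S) △ (Q ∩ P)) ∪ S)) △ R)^c = {4,6,7,9,10,12,14,15}
R ∖ S = {4,9,11,12}
(R ∖ S) ∪ S = {4,5,6,7,8,9,10,11,12,14,15,16,17}
Q ∖ R = {5,13,17}
P ∩ (Q ∖ R) = {5,13,17}
((R ∖ S) ∪ S) △ (P ∩ (Q ∖ R)) = {4,6,7,8,9,10,11,12,13,14,15,16}
Every element of {4,6,7,9,10,12,14,15} is in {4,6,7,8,9,10,11,12,13,14,15,16}, so ((Q^c △ (((R ∩ S) △ (Q ∩ P)) ∪ S)) △ R)^c ⊆ ((R ∖ S) ∪ S) △ (P ∩ (Q ∖ R)).

Yes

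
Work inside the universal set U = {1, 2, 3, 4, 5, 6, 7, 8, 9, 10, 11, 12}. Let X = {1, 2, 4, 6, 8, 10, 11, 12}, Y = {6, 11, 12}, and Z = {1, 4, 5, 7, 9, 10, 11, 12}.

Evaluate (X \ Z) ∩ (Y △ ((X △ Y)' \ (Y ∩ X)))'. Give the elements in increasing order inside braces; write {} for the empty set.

X \ Z = {2, 6, 8}
X △ Y = {1, 2, 4, 8, 10}
(X △ Y)' = {3, 5, 6, 7, 9, 11, 12}
Y ∩ X = {6, 11, 12}
(X △ Y)' \ (Y ∩ X) = {3, 5, 7, 9}
Y △ ((X △ Y)' \ (Y ∩ X)) = {3, 5, 6, 7, 9, 11, 12}
(Y △ ((X △ Y)' \ (Y ∩ X)))' = {1, 2, 4, 8, 10}
(X \ Z) ∩ (Y △ ((X △ Y)' \ (Y ∩ X)))' = {2, 8}

{2, 8}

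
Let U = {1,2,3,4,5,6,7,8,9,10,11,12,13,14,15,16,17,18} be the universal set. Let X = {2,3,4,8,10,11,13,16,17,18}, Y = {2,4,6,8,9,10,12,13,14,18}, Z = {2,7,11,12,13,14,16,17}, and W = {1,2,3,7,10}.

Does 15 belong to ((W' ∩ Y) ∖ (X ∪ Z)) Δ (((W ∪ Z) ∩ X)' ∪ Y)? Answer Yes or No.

Yes

15 ∉ W, so 15 ∈ W'
15 ∈ W' and 15 ∉ Y, so 15 ∉ W' ∩ Y
15 ∉ X and 15 ∉ Z, so 15 ∉ X ∪ Z
15 ∉ (W' ∩ Y) and 15 ∉ (X ∪ Z), so 15 ∉ (W' ∩ Y) ∖ (X ∪ Z)
15 ∉ W and 15 ∉ Z, so 15 ∉ W ∪ Z
15 ∉ (W ∪ Z) and 15 ∉ X, so 15 ∉ (W ∪ Z) ∩ X
15 ∈ ((W ∪ Z) ∩ X)' since 15 ∉ ((W ∪ Z) ∩ X)
15 ∈ ((W ∪ Z) ∩ X)' and 15 ∉ Y, so 15 ∈ ((W ∪ Z) ∩ X)' ∪ Y
15 ∉ ((W' ∩ Y) ∖ (X ∪ Z)) and 15 ∈ (((W ∪ Z) ∩ X)' ∪ Y), so 15 ∈ ((W' ∩ Y) ∖ (X ∪ Z)) Δ (((W ∪ Z) ∩ X)' ∪ Y)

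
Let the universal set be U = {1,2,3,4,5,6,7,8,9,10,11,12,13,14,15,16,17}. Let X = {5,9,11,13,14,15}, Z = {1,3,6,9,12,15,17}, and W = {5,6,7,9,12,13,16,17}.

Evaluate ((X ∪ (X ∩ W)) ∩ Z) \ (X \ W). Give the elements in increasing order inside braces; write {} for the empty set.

{9}

X ∩ W = {5,9,13}
X ∪ (X ∩ W) = {5,9,11,13,14,15}
(X ∪ (X ∩ W)) ∩ Z = {9,15}
X \ W = {11,14,15}
((X ∪ (X ∩ W)) ∩ Z) \ (X \ W) = {9}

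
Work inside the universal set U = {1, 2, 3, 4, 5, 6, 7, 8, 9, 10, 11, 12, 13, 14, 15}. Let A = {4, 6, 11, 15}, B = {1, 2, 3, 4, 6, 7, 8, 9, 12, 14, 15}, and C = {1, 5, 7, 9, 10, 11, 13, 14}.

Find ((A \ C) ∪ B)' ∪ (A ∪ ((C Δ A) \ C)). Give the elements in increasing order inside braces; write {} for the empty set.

A \ C = {4, 6, 15}
(A \ C) ∪ B = {1, 2, 3, 4, 6, 7, 8, 9, 12, 14, 15}
((A \ C) ∪ B)' = {5, 10, 11, 13}
C Δ A = {1, 4, 5, 6, 7, 9, 10, 13, 14, 15}
(C Δ A) \ C = {4, 6, 15}
A ∪ ((C Δ A) \ C) = {4, 6, 11, 15}
((A \ C) ∪ B)' ∪ (A ∪ ((C Δ A) \ C)) = {4, 5, 6, 10, 11, 13, 15}

{4, 5, 6, 10, 11, 13, 15}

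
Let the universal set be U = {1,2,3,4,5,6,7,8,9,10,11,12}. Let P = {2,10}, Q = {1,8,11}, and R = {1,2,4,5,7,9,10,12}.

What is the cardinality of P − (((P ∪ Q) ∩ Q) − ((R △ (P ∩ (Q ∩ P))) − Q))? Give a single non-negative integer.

2

P ∪ Q = {1,2,8,10,11}
(P ∪ Q) ∩ Q = {1,8,11}
Q ∩ P = {}
P ∩ (Q ∩ P) = {}
R △ (P ∩ (Q ∩ P)) = {1,2,4,5,7,9,10,12}
(R △ (P ∩ (Q ∩ P))) − Q = {2,4,5,7,9,10,12}
((P ∪ Q) ∩ Q) − ((R △ (P ∩ (Q ∩ P))) − Q) = {1,8,11}
P − (((P ∪ Q) ∩ Q) − ((R △ (P ∩ (Q ∩ P))) − Q)) = {2,10}
|P − (((P ∪ Q) ∩ Q) − ((R △ (P ∩ (Q ∩ P))) − Q))| = 2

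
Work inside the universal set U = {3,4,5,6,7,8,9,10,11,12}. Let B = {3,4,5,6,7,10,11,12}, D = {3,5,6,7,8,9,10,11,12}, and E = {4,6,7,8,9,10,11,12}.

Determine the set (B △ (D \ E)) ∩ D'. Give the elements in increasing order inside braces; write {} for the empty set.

{4}

D \ E = {3,5}
B △ (D \ E) = {4,6,7,10,11,12}
D' = {4}
(B △ (D \ E)) ∩ D' = {4}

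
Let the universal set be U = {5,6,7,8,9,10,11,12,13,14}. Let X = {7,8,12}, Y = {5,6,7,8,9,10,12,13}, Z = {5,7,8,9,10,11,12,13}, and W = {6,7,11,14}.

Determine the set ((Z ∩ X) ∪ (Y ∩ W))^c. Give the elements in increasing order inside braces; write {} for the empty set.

Z ∩ X = {7,8,12}
Y ∩ W = {6,7}
(Z ∩ X) ∪ (Y ∩ W) = {6,7,8,12}
((Z ∩ X) ∪ (Y ∩ W))^c = {5,9,10,11,13,14}

{5,9,10,11,13,14}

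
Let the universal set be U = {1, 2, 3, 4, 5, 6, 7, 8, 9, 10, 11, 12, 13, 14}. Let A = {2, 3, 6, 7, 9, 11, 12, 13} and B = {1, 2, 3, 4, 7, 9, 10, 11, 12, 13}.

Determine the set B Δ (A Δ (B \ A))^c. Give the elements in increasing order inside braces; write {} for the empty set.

B \ A = {1, 4, 10}
A Δ (B \ A) = {1, 2, 3, 4, 6, 7, 9, 10, 11, 12, 13}
(A Δ (B \ A))^c = {5, 8, 14}
B Δ (A Δ (B \ A))^c = {1, 2, 3, 4, 5, 7, 8, 9, 10, 11, 12, 13, 14}

{1, 2, 3, 4, 5, 7, 8, 9, 10, 11, 12, 13, 14}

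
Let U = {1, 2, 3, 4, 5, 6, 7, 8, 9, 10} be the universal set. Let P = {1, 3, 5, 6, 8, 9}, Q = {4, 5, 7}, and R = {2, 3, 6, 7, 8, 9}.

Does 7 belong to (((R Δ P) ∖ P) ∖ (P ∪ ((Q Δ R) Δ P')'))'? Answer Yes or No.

No

7 ∈ R and 7 ∉ P, so 7 ∈ R Δ P
7 ∈ (R Δ P) and 7 ∉ P, so 7 ∈ (R Δ P) ∖ P
7 ∈ Q and 7 ∈ R, so 7 ∉ Q Δ R
7 ∉ P, so 7 ∈ P'
7 ∉ (Q Δ R) and 7 ∈ P', so 7 ∈ (Q Δ R) Δ P'
7 ∉ ((Q Δ R) Δ P')' since 7 ∈ ((Q Δ R) Δ P')
7 ∉ P and 7 ∉ ((Q Δ R) Δ P')', so 7 ∉ P ∪ ((Q Δ R) Δ P')'
7 ∈ ((R Δ P) ∖ P) and 7 ∉ (P ∪ ((Q Δ R) Δ P')'), so 7 ∈ ((R Δ P) ∖ P) ∖ (P ∪ ((Q Δ R) Δ P')')
7 ∉ (((R Δ P) ∖ P) ∖ (P ∪ ((Q Δ R) Δ P')'))' since 7 ∈ (((R Δ P) ∖ P) ∖ (P ∪ ((Q Δ R) Δ P')'))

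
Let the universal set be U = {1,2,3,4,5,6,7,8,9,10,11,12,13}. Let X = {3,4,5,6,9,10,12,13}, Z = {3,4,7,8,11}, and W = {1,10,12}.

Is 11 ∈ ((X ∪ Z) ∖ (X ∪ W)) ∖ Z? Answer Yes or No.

11 ∉ X and 11 ∈ Z, so 11 ∈ X ∪ Z
11 ∉ X and 11 ∉ W, so 11 ∉ X ∪ W
11 ∈ (X ∪ Z) and 11 ∉ (X ∪ W), so 11 ∈ (X ∪ Z) ∖ (X ∪ W)
11 ∈ ((X ∪ Z) ∖ (X ∪ W)) and 11 ∈ Z, so 11 ∉ ((X ∪ Z) ∖ (X ∪ W)) ∖ Z

No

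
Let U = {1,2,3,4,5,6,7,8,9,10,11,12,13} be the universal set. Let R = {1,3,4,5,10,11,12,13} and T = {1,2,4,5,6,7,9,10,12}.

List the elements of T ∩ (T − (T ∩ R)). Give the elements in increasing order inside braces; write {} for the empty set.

T ∩ R = {1,4,5,10,12}
T − (T ∩ R) = {2,6,7,9}
T ∩ (T − (T ∩ R)) = {2,6,7,9}

{2,6,7,9}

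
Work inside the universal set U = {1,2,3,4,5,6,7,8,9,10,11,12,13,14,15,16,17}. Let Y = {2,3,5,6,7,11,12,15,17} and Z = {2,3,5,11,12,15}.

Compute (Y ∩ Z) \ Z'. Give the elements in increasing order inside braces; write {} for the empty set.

{2,3,5,11,12,15}

Y ∩ Z = {2,3,5,11,12,15}
Z' = {1,4,6,7,8,9,10,13,14,16,17}
(Y ∩ Z) \ Z' = {2,3,5,11,12,15}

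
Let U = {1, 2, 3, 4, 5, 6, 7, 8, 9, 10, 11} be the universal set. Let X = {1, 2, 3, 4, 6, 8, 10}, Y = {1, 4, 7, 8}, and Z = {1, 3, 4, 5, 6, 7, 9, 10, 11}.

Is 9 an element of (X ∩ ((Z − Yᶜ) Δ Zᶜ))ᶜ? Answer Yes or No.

Yes

9 ∉ Y, so 9 ∈ Yᶜ
9 ∈ Z and 9 ∈ Yᶜ, so 9 ∉ Z − Yᶜ
9 ∈ Z, so 9 ∉ Zᶜ
9 ∉ (Z − Yᶜ) and 9 ∉ Zᶜ, so 9 ∉ (Z − Yᶜ) Δ Zᶜ
9 ∉ X and 9 ∉ ((Z − Yᶜ) Δ Zᶜ), so 9 ∉ X ∩ ((Z − Yᶜ) Δ Zᶜ)
9 ∈ (X ∩ ((Z − Yᶜ) Δ Zᶜ))ᶜ since 9 ∉ (X ∩ ((Z − Yᶜ) Δ Zᶜ))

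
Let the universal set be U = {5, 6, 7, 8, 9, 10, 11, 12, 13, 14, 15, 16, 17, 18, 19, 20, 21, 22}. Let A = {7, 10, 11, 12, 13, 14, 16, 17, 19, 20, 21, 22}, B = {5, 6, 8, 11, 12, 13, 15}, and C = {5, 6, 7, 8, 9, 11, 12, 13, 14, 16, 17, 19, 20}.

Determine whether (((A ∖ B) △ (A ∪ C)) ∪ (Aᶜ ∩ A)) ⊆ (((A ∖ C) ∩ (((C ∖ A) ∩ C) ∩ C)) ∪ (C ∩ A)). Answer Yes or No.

A ∖ B = {7, 10, 14, 16, 17, 19, 20, 21, 22}
A ∪ C = {5, 6, 7, 8, 9, 10, 11, 12, 13, 14, 16, 17, 19, 20, 21, 22}
(A ∖ B) △ (A ∪ C) = {5, 6, 8, 9, 11, 12, 13}
Aᶜ = {5, 6, 8, 9, 15, 18}
Aᶜ ∩ A = {}
((A ∖ B) △ (A ∪ C)) ∪ (Aᶜ ∩ A) = {5, 6, 8, 9, 11, 12, 13}
A ∖ C = {10, 21, 22}
C ∖ A = {5, 6, 8, 9}
(C ∖ A) ∩ C = {5, 6, 8, 9}
((C ∖ A) ∩ C) ∩ C = {5, 6, 8, 9}
(A ∖ C) ∩ (((C ∖ A) ∩ C) ∩ C) = {}
C ∩ A = {7, 11, 12, 13, 14, 16, 17, 19, 20}
((A ∖ C) ∩ (((C ∖ A) ∩ C) ∩ C)) ∪ (C ∩ A) = {7, 11, 12, 13, 14, 16, 17, 19, 20}
5 ∈ ((A ∖ B) △ (A ∪ C)) ∪ (Aᶜ ∩ A) but 5 ∉ ((A ∖ C) ∩ (((C ∖ A) ∩ C) ∩ C)) ∪ (C ∩ A), so the inclusion fails.

No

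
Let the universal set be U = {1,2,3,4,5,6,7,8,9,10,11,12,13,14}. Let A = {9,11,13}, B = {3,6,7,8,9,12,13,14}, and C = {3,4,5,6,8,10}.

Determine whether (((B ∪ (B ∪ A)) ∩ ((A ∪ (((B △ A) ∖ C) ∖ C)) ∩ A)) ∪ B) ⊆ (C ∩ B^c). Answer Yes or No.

B ∪ A = {3,6,7,8,9,11,12,13,14}
B ∪ (B ∪ A) = {3,6,7,8,9,11,12,13,14}
B △ A = {3,6,7,8,11,12,14}
(B △ A) ∖ C = {7,11,12,14}
((B △ A) ∖ C) ∖ C = {7,11,12,14}
A ∪ (((B △ A) ∖ C) ∖ C) = {7,9,11,12,13,14}
(A ∪ (((B △ A) ∖ C) ∖ C)) ∩ A = {9,11,13}
(B ∪ (B ∪ A)) ∩ ((A ∪ (((B △ A) ∖ C) ∖ C)) ∩ A) = {9,11,13}
((B ∪ (B ∪ A)) ∩ ((A ∪ (((B △ A) ∖ C) ∖ C)) ∩ A)) ∪ B = {3,6,7,8,9,11,12,13,14}
B^c = {1,2,4,5,10,11}
C ∩ B^c = {4,5,10}
3 ∈ ((B ∪ (B ∪ A)) ∩ ((A ∪ (((B △ A) ∖ C) ∖ C)) ∩ A)) ∪ B but 3 ∉ C ∩ B^c, so the inclusion fails.

No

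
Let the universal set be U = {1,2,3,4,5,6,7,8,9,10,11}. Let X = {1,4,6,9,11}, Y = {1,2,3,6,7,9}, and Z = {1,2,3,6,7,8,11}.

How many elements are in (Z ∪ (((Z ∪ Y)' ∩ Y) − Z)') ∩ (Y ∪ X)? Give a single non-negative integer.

Z ∪ Y = {1,2,3,6,7,8,9,11}
(Z ∪ Y)' = {4,5,10}
(Z ∪ Y)' ∩ Y = {}
((Z ∪ Y)' ∩ Y) − Z = {}
(((Z ∪ Y)' ∩ Y) − Z)' = {1,2,3,4,5,6,7,8,9,10,11}
Z ∪ (((Z ∪ Y)' ∩ Y) − Z)' = {1,2,3,4,5,6,7,8,9,10,11}
Y ∪ X = {1,2,3,4,6,7,9,11}
(Z ∪ (((Z ∪ Y)' ∩ Y) − Z)') ∩ (Y ∪ X) = {1,2,3,4,6,7,9,11}
|(Z ∪ (((Z ∪ Y)' ∩ Y) − Z)') ∩ (Y ∪ X)| = 8

8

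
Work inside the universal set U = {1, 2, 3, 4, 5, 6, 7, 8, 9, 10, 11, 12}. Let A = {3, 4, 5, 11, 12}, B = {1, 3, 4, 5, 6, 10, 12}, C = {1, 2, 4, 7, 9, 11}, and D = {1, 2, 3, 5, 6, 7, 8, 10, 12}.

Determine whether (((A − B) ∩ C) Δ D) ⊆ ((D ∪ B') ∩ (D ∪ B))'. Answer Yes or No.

A − B = {11}
(A − B) ∩ C = {11}
((A − B) ∩ C) Δ D = {1, 2, 3, 5, 6, 7, 8, 10, 11, 12}
B' = {2, 7, 8, 9, 11}
D ∪ B' = {1, 2, 3, 5, 6, 7, 8, 9, 10, 11, 12}
D ∪ B = {1, 2, 3, 4, 5, 6, 7, 8, 10, 12}
(D ∪ B') ∩ (D ∪ B) = {1, 2, 3, 5, 6, 7, 8, 10, 12}
((D ∪ B') ∩ (D ∪ B))' = {4, 9, 11}
1 ∈ ((A − B) ∩ C) Δ D but 1 ∉ ((D ∪ B') ∩ (D ∪ B))', so the inclusion fails.

No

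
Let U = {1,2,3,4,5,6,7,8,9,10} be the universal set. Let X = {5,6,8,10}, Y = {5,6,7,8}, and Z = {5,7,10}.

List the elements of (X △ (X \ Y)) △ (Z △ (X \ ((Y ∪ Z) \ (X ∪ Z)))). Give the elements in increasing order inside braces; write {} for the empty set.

X \ Y = {10}
X △ (X \ Y) = {5,6,8}
Y ∪ Z = {5,6,7,8,10}
X ∪ Z = {5,6,7,8,10}
(Y ∪ Z) \ (X ∪ Z) = {}
X \ ((Y ∪ Z) \ (X ∪ Z)) = {5,6,8,10}
Z △ (X \ ((Y ∪ Z) \ (X ∪ Z))) = {6,7,8}
(X △ (X \ Y)) △ (Z △ (X \ ((Y ∪ Z) \ (X ∪ Z)))) = {5,7}

{5,7}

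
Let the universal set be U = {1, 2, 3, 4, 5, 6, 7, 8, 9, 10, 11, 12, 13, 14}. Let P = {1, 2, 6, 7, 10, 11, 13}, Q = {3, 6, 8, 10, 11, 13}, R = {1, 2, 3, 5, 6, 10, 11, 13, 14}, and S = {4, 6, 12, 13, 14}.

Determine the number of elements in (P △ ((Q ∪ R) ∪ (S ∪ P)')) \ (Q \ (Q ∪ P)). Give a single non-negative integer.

6

Q ∪ R = {1, 2, 3, 5, 6, 8, 10, 11, 13, 14}
S ∪ P = {1, 2, 4, 6, 7, 10, 11, 12, 13, 14}
(S ∪ P)' = {3, 5, 8, 9}
(Q ∪ R) ∪ (S ∪ P)' = {1, 2, 3, 5, 6, 8, 9, 10, 11, 13, 14}
P △ ((Q ∪ R) ∪ (S ∪ P)') = {3, 5, 7, 8, 9, 14}
Q ∪ P = {1, 2, 3, 6, 7, 8, 10, 11, 13}
Q \ (Q ∪ P) = {}
(P △ ((Q ∪ R) ∪ (S ∪ P)')) \ (Q \ (Q ∪ P)) = {3, 5, 7, 8, 9, 14}
|(P △ ((Q ∪ R) ∪ (S ∪ P)')) \ (Q \ (Q ∪ P))| = 6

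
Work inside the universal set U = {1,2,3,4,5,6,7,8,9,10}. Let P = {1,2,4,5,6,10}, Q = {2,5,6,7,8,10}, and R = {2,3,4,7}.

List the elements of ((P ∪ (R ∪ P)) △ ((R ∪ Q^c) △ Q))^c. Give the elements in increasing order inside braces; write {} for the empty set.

{1,3,4,5,6,10}

R ∪ P = {1,2,3,4,5,6,7,10}
P ∪ (R ∪ P) = {1,2,3,4,5,6,7,10}
Q^c = {1,3,4,9}
R ∪ Q^c = {1,2,3,4,7,9}
(R ∪ Q^c) △ Q = {1,3,4,5,6,8,9,10}
(P ∪ (R ∪ P)) △ ((R ∪ Q^c) △ Q) = {2,7,8,9}
((P ∪ (R ∪ P)) △ ((R ∪ Q^c) △ Q))^c = {1,3,4,5,6,10}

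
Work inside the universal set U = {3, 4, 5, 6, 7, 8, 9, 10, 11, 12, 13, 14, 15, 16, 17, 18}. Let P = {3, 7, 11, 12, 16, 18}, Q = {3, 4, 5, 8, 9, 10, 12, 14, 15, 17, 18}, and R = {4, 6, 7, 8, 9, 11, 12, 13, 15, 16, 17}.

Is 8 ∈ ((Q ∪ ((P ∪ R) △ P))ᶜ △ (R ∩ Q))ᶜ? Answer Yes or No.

8 ∉ P and 8 ∈ R, so 8 ∈ P ∪ R
8 ∈ (P ∪ R) and 8 ∉ P, so 8 ∈ (P ∪ R) △ P
8 ∈ Q and 8 ∈ ((P ∪ R) △ P), so 8 ∈ Q ∪ ((P ∪ R) △ P)
8 ∉ (Q ∪ ((P ∪ R) △ P))ᶜ since 8 ∈ (Q ∪ ((P ∪ R) △ P))
8 ∈ R and 8 ∈ Q, so 8 ∈ R ∩ Q
8 ∉ (Q ∪ ((P ∪ R) △ P))ᶜ and 8 ∈ (R ∩ Q), so 8 ∈ (Q ∪ ((P ∪ R) △ P))ᶜ △ (R ∩ Q)
8 ∉ ((Q ∪ ((P ∪ R) △ P))ᶜ △ (R ∩ Q))ᶜ since 8 ∈ ((Q ∪ ((P ∪ R) △ P))ᶜ △ (R ∩ Q))

No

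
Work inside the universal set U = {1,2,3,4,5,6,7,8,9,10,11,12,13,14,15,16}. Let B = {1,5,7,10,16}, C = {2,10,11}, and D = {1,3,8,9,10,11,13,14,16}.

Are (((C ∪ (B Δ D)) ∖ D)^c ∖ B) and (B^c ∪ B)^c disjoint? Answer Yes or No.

B Δ D = {3,5,7,8,9,11,13,14}
C ∪ (B Δ D) = {2,3,5,7,8,9,10,11,13,14}
(C ∪ (B Δ D)) ∖ D = {2,5,7}
((C ∪ (B Δ D)) ∖ D)^c = {1,3,4,6,8,9,10,11,12,13,14,15,16}
((C ∪ (B Δ D)) ∖ D)^c ∖ B = {3,4,6,8,9,11,12,13,14,15}
B^c = {2,3,4,6,8,9,11,12,13,14,15}
B^c ∪ B = {1,2,3,4,5,6,7,8,9,10,11,12,13,14,15,16}
(B^c ∪ B)^c = {}
{3,4,6,8,9,11,12,13,14,15} and {} share no elements.

Yes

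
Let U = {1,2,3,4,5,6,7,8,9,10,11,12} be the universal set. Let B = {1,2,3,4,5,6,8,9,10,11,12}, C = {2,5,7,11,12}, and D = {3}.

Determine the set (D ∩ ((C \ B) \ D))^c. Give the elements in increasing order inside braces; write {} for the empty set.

C \ B = {7}
(C \ B) \ D = {7}
D ∩ ((C \ B) \ D) = {}
(D ∩ ((C \ B) \ D))^c = {1,2,3,4,5,6,7,8,9,10,11,12}

{1,2,3,4,5,6,7,8,9,10,11,12}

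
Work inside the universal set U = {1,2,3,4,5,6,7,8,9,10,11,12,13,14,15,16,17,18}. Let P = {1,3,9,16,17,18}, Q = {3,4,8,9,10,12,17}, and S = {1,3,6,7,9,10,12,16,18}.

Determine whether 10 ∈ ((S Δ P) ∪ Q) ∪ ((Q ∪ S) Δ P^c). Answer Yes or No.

Yes

10 ∈ S and 10 ∉ P, so 10 ∈ S Δ P
10 ∈ (S Δ P) and 10 ∈ Q, so 10 ∈ (S Δ P) ∪ Q
10 ∈ Q and 10 ∈ S, so 10 ∈ Q ∪ S
10 ∉ P, so 10 ∈ P^c
10 ∈ (Q ∪ S) and 10 ∈ P^c, so 10 ∉ (Q ∪ S) Δ P^c
10 ∈ ((S Δ P) ∪ Q) and 10 ∉ ((Q ∪ S) Δ P^c), so 10 ∈ ((S Δ P) ∪ Q) ∪ ((Q ∪ S) Δ P^c)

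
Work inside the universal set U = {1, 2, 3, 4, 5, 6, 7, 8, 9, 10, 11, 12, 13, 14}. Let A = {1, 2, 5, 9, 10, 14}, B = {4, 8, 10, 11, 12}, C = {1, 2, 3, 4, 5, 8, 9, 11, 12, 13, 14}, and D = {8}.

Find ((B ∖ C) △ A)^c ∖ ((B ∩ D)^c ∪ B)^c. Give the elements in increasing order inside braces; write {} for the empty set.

B ∖ C = {10}
(B ∖ C) △ A = {1, 2, 5, 9, 14}
((B ∖ C) △ A)^c = {3, 4, 6, 7, 8, 10, 11, 12, 13}
B ∩ D = {8}
(B ∩ D)^c = {1, 2, 3, 4, 5, 6, 7, 9, 10, 11, 12, 13, 14}
(B ∩ D)^c ∪ B = {1, 2, 3, 4, 5, 6, 7, 8, 9, 10, 11, 12, 13, 14}
((B ∩ D)^c ∪ B)^c = {}
((B ∖ C) △ A)^c ∖ ((B ∩ D)^c ∪ B)^c = {3, 4, 6, 7, 8, 10, 11, 12, 13}

{3, 4, 6, 7, 8, 10, 11, 12, 13}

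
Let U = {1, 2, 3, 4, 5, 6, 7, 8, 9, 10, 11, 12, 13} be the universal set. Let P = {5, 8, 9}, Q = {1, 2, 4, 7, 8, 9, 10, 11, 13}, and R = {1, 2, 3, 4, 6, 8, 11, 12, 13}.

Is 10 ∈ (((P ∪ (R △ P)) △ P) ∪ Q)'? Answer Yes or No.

10 ∉ R and 10 ∉ P, so 10 ∉ R △ P
10 ∉ P and 10 ∉ (R △ P), so 10 ∉ P ∪ (R △ P)
10 ∉ (P ∪ (R △ P)) and 10 ∉ P, so 10 ∉ (P ∪ (R △ P)) △ P
10 ∉ ((P ∪ (R △ P)) △ P) and 10 ∈ Q, so 10 ∈ ((P ∪ (R △ P)) △ P) ∪ Q
10 ∉ (((P ∪ (R △ P)) △ P) ∪ Q)' since 10 ∈ (((P ∪ (R △ P)) △ P) ∪ Q)

No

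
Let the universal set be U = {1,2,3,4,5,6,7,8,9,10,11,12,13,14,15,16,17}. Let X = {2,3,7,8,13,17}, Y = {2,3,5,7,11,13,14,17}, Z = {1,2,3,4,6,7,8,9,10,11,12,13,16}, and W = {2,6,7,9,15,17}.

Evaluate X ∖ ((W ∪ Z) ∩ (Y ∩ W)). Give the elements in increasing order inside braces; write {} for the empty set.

{3,8,13}

W ∪ Z = {1,2,3,4,6,7,8,9,10,11,12,13,15,16,17}
Y ∩ W = {2,7,17}
(W ∪ Z) ∩ (Y ∩ W) = {2,7,17}
X ∖ ((W ∪ Z) ∩ (Y ∩ W)) = {3,8,13}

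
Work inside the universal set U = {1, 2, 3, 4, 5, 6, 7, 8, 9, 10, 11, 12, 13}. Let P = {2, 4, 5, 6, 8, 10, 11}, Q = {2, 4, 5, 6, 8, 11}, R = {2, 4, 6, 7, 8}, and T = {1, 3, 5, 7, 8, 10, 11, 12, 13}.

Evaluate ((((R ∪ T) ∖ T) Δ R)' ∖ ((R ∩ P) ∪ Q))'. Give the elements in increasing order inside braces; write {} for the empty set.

{2, 4, 5, 6, 7, 8, 11}

R ∪ T = {1, 2, 3, 4, 5, 6, 7, 8, 10, 11, 12, 13}
(R ∪ T) ∖ T = {2, 4, 6}
((R ∪ T) ∖ T) Δ R = {7, 8}
(((R ∪ T) ∖ T) Δ R)' = {1, 2, 3, 4, 5, 6, 9, 10, 11, 12, 13}
R ∩ P = {2, 4, 6, 8}
(R ∩ P) ∪ Q = {2, 4, 5, 6, 8, 11}
(((R ∪ T) ∖ T) Δ R)' ∖ ((R ∩ P) ∪ Q) = {1, 3, 9, 10, 12, 13}
((((R ∪ T) ∖ T) Δ R)' ∖ ((R ∩ P) ∪ Q))' = {2, 4, 5, 6, 7, 8, 11}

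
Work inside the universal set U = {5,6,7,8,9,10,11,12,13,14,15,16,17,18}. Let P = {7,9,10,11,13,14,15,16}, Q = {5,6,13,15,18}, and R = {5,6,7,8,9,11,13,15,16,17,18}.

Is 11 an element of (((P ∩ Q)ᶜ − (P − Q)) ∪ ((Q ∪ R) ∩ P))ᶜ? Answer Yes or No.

11 ∈ P and 11 ∉ Q, so 11 ∉ P ∩ Q
11 ∈ (P ∩ Q)ᶜ since 11 ∉ (P ∩ Q)
11 ∈ P and 11 ∉ Q, so 11 ∈ P − Q
11 ∈ (P ∩ Q)ᶜ and 11 ∈ (P − Q), so 11 ∉ (P ∩ Q)ᶜ − (P − Q)
11 ∉ Q and 11 ∈ R, so 11 ∈ Q ∪ R
11 ∈ (Q ∪ R) and 11 ∈ P, so 11 ∈ (Q ∪ R) ∩ P
11 ∉ ((P ∩ Q)ᶜ − (P − Q)) and 11 ∈ ((Q ∪ R) ∩ P), so 11 ∈ ((P ∩ Q)ᶜ − (P − Q)) ∪ ((Q ∪ R) ∩ P)
11 ∉ (((P ∩ Q)ᶜ − (P − Q)) ∪ ((Q ∪ R) ∩ P))ᶜ since 11 ∈ (((P ∩ Q)ᶜ − (P − Q)) ∪ ((Q ∪ R) ∩ P))

No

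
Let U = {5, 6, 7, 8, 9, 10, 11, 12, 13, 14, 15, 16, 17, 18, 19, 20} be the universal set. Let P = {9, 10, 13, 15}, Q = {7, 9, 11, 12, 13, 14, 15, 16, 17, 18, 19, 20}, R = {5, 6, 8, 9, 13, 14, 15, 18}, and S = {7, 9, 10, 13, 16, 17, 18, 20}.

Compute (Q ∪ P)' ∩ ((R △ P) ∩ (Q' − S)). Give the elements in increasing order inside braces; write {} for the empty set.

Q ∪ P = {7, 9, 10, 11, 12, 13, 14, 15, 16, 17, 18, 19, 20}
(Q ∪ P)' = {5, 6, 8}
R △ P = {5, 6, 8, 10, 14, 18}
Q' = {5, 6, 8, 10}
Q' − S = {5, 6, 8}
(R △ P) ∩ (Q' − S) = {5, 6, 8}
(Q ∪ P)' ∩ ((R △ P) ∩ (Q' − S)) = {5, 6, 8}

{5, 6, 8}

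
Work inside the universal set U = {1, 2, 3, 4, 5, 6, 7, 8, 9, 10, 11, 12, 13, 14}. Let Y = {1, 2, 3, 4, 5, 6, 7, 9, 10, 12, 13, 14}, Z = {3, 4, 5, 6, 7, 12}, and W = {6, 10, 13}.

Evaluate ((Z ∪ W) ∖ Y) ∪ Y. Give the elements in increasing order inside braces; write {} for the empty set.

{1, 2, 3, 4, 5, 6, 7, 9, 10, 12, 13, 14}

Z ∪ W = {3, 4, 5, 6, 7, 10, 12, 13}
(Z ∪ W) ∖ Y = {}
((Z ∪ W) ∖ Y) ∪ Y = {1, 2, 3, 4, 5, 6, 7, 9, 10, 12, 13, 14}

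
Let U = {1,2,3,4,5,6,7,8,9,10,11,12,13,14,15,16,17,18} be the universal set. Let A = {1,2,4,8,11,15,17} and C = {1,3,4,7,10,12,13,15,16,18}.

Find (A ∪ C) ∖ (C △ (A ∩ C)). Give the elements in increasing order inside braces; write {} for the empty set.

{1,2,4,8,11,15,17}

A ∪ C = {1,2,3,4,7,8,10,11,12,13,15,16,17,18}
A ∩ C = {1,4,15}
C △ (A ∩ C) = {3,7,10,12,13,16,18}
(A ∪ C) ∖ (C △ (A ∩ C)) = {1,2,4,8,11,15,17}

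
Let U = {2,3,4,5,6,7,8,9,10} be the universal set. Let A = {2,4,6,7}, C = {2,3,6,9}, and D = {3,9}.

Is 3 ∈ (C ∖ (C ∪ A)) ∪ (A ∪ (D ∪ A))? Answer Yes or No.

Yes

3 ∈ C and 3 ∉ A, so 3 ∈ C ∪ A
3 ∈ C and 3 ∈ (C ∪ A), so 3 ∉ C ∖ (C ∪ A)
3 ∈ D and 3 ∉ A, so 3 ∈ D ∪ A
3 ∉ A and 3 ∈ (D ∪ A), so 3 ∈ A ∪ (D ∪ A)
3 ∉ (C ∖ (C ∪ A)) and 3 ∈ (A ∪ (D ∪ A)), so 3 ∈ (C ∖ (C ∪ A)) ∪ (A ∪ (D ∪ A))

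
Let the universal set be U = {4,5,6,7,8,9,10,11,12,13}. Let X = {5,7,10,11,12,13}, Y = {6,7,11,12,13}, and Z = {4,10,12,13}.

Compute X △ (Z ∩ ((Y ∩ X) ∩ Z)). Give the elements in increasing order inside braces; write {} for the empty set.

{5,7,10,11}

Y ∩ X = {7,11,12,13}
(Y ∩ X) ∩ Z = {12,13}
Z ∩ ((Y ∩ X) ∩ Z) = {12,13}
X △ (Z ∩ ((Y ∩ X) ∩ Z)) = {5,7,10,11}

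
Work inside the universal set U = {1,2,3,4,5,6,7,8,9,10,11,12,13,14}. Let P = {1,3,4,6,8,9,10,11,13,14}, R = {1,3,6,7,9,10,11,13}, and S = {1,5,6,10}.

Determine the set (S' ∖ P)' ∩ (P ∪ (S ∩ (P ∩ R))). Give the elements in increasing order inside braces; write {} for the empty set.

{1,3,4,6,8,9,10,11,13,14}

S' = {2,3,4,7,8,9,11,12,13,14}
S' ∖ P = {2,7,12}
(S' ∖ P)' = {1,3,4,5,6,8,9,10,11,13,14}
P ∩ R = {1,3,6,9,10,11,13}
S ∩ (P ∩ R) = {1,6,10}
P ∪ (S ∩ (P ∩ R)) = {1,3,4,6,8,9,10,11,13,14}
(S' ∖ P)' ∩ (P ∪ (S ∩ (P ∩ R))) = {1,3,4,6,8,9,10,11,13,14}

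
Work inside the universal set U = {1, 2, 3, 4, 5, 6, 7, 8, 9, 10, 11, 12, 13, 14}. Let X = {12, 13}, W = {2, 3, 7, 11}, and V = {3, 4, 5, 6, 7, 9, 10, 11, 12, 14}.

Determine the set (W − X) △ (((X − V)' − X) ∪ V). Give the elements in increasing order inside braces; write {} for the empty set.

{1, 4, 5, 6, 8, 9, 10, 12, 14}

W − X = {2, 3, 7, 11}
X − V = {13}
(X − V)' = {1, 2, 3, 4, 5, 6, 7, 8, 9, 10, 11, 12, 14}
(X − V)' − X = {1, 2, 3, 4, 5, 6, 7, 8, 9, 10, 11, 14}
((X − V)' − X) ∪ V = {1, 2, 3, 4, 5, 6, 7, 8, 9, 10, 11, 12, 14}
(W − X) △ (((X − V)' − X) ∪ V) = {1, 4, 5, 6, 8, 9, 10, 12, 14}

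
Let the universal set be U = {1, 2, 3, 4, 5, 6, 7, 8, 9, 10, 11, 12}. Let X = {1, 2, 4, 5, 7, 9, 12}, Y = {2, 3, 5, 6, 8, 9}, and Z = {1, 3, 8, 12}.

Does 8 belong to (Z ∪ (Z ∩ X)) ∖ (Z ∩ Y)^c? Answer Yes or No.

8 ∈ Z and 8 ∉ X, so 8 ∉ Z ∩ X
8 ∈ Z and 8 ∉ (Z ∩ X), so 8 ∈ Z ∪ (Z ∩ X)
8 ∈ Z and 8 ∈ Y, so 8 ∈ Z ∩ Y
8 ∉ (Z ∩ Y)^c since 8 ∈ (Z ∩ Y)
8 ∈ (Z ∪ (Z ∩ X)) and 8 ∉ (Z ∩ Y)^c, so 8 ∈ (Z ∪ (Z ∩ X)) ∖ (Z ∩ Y)^c

Yes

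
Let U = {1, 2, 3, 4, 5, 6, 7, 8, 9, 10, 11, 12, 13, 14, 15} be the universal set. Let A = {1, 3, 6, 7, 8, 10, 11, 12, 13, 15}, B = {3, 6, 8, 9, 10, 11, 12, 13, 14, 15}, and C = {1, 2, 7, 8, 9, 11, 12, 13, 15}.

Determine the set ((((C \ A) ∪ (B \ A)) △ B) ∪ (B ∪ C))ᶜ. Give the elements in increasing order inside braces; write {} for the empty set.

C \ A = {2, 9}
B \ A = {9, 14}
(C \ A) ∪ (B \ A) = {2, 9, 14}
((C \ A) ∪ (B \ A)) △ B = {2, 3, 6, 8, 10, 11, 12, 13, 15}
B ∪ C = {1, 2, 3, 6, 7, 8, 9, 10, 11, 12, 13, 14, 15}
(((C \ A) ∪ (B \ A)) △ B) ∪ (B ∪ C) = {1, 2, 3, 6, 7, 8, 9, 10, 11, 12, 13, 14, 15}
((((C \ A) ∪ (B \ A)) △ B) ∪ (B ∪ C))ᶜ = {4, 5}

{4, 5}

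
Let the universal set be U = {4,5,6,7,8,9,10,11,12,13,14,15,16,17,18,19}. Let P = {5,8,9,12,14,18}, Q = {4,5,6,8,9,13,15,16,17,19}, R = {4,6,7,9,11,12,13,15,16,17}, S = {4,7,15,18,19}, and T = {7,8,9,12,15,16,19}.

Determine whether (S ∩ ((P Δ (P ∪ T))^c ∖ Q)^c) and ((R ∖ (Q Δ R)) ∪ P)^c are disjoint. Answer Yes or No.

No

P ∪ T = {5,7,8,9,12,14,15,16,18,19}
P Δ (P ∪ T) = {7,15,16,19}
(P Δ (P ∪ T))^c = {4,5,6,8,9,10,11,12,13,14,17,18}
(P Δ (P ∪ T))^c ∖ Q = {10,11,12,14,18}
((P Δ (P ∪ T))^c ∖ Q)^c = {4,5,6,7,8,9,13,15,16,17,19}
S ∩ ((P Δ (P ∪ T))^c ∖ Q)^c = {4,7,15,19}
Q Δ R = {5,7,8,11,12,19}
R ∖ (Q Δ R) = {4,6,9,13,15,16,17}
(R ∖ (Q Δ R)) ∪ P = {4,5,6,8,9,12,13,14,15,16,17,18}
((R ∖ (Q Δ R)) ∪ P)^c = {7,10,11,19}
7 lies in both, so they are not disjoint.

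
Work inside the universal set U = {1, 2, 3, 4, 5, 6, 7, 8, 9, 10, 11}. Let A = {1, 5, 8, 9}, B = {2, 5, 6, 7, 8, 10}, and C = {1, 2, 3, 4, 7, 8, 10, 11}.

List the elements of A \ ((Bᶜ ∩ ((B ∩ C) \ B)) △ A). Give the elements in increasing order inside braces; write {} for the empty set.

{}

Bᶜ = {1, 3, 4, 9, 11}
B ∩ C = {2, 7, 8, 10}
(B ∩ C) \ B = {}
Bᶜ ∩ ((B ∩ C) \ B) = {}
(Bᶜ ∩ ((B ∩ C) \ B)) △ A = {1, 5, 8, 9}
A \ ((Bᶜ ∩ ((B ∩ C) \ B)) △ A) = {}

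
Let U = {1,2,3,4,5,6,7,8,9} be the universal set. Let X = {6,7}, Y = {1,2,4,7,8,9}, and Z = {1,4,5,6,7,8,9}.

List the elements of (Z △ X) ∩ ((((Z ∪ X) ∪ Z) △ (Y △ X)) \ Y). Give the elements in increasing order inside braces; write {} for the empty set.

Z △ X = {1,4,5,8,9}
Z ∪ X = {1,4,5,6,7,8,9}
(Z ∪ X) ∪ Z = {1,4,5,6,7,8,9}
Y △ X = {1,2,4,6,8,9}
((Z ∪ X) ∪ Z) △ (Y △ X) = {2,5,7}
(((Z ∪ X) ∪ Z) △ (Y △ X)) \ Y = {5}
(Z △ X) ∩ ((((Z ∪ X) ∪ Z) △ (Y △ X)) \ Y) = {5}

{5}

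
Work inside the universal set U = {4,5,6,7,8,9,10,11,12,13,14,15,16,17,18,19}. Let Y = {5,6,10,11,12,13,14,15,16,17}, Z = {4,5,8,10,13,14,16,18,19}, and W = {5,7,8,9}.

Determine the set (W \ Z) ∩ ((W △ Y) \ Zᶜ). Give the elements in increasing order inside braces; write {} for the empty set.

{}

W \ Z = {7,9}
W △ Y = {6,7,8,9,10,11,12,13,14,15,16,17}
Zᶜ = {6,7,9,11,12,15,17}
(W △ Y) \ Zᶜ = {8,10,13,14,16}
(W \ Z) ∩ ((W △ Y) \ Zᶜ) = {}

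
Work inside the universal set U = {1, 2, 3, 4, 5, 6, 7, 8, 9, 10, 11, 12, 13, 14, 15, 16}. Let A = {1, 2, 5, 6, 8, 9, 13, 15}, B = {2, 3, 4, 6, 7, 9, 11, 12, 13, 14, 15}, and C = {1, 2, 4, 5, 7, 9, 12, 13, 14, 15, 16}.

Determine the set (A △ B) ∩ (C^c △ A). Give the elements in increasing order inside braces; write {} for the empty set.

{1, 3, 5, 11}

A △ B = {1, 3, 4, 5, 7, 8, 11, 12, 14}
C^c = {3, 6, 8, 10, 11}
C^c △ A = {1, 2, 3, 5, 9, 10, 11, 13, 15}
(A △ B) ∩ (C^c △ A) = {1, 3, 5, 11}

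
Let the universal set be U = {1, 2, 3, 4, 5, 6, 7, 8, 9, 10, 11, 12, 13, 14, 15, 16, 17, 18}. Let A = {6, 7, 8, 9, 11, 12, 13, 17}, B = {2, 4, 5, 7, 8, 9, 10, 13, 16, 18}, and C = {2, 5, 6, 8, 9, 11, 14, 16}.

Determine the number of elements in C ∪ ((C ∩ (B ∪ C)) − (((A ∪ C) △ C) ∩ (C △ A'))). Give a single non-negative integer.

8

B ∪ C = {2, 4, 5, 6, 7, 8, 9, 10, 11, 13, 14, 16, 18}
C ∩ (B ∪ C) = {2, 5, 6, 8, 9, 11, 14, 16}
A ∪ C = {2, 5, 6, 7, 8, 9, 11, 12, 13, 14, 16, 17}
(A ∪ C) △ C = {7, 12, 13, 17}
A' = {1, 2, 3, 4, 5, 10, 14, 15, 16, 18}
C △ A' = {1, 3, 4, 6, 8, 9, 10, 11, 15, 18}
((A ∪ C) △ C) ∩ (C △ A') = {}
(C ∩ (B ∪ C)) − (((A ∪ C) △ C) ∩ (C △ A')) = {2, 5, 6, 8, 9, 11, 14, 16}
C ∪ ((C ∩ (B ∪ C)) − (((A ∪ C) △ C) ∩ (C △ A'))) = {2, 5, 6, 8, 9, 11, 14, 16}
|C ∪ ((C ∩ (B ∪ C)) − (((A ∪ C) △ C) ∩ (C △ A')))| = 8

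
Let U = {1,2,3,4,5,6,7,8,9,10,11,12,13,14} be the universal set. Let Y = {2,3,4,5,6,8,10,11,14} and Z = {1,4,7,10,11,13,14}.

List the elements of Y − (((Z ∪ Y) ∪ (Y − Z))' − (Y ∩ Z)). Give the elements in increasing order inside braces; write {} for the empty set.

{2,3,4,5,6,8,10,11,14}

Z ∪ Y = {1,2,3,4,5,6,7,8,10,11,13,14}
Y − Z = {2,3,5,6,8}
(Z ∪ Y) ∪ (Y − Z) = {1,2,3,4,5,6,7,8,10,11,13,14}
((Z ∪ Y) ∪ (Y − Z))' = {9,12}
Y ∩ Z = {4,10,11,14}
((Z ∪ Y) ∪ (Y − Z))' − (Y ∩ Z) = {9,12}
Y − (((Z ∪ Y) ∪ (Y − Z))' − (Y ∩ Z)) = {2,3,4,5,6,8,10,11,14}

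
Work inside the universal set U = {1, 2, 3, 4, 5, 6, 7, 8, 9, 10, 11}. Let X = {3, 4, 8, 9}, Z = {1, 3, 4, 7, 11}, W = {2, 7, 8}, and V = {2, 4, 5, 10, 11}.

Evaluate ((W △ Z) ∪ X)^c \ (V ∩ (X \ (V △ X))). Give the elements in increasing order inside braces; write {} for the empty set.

{5, 6, 7, 10}

W △ Z = {1, 2, 3, 4, 8, 11}
(W △ Z) ∪ X = {1, 2, 3, 4, 8, 9, 11}
((W △ Z) ∪ X)^c = {5, 6, 7, 10}
V △ X = {2, 3, 5, 8, 9, 10, 11}
X \ (V △ X) = {4}
V ∩ (X \ (V △ X)) = {4}
((W △ Z) ∪ X)^c \ (V ∩ (X \ (V △ X))) = {5, 6, 7, 10}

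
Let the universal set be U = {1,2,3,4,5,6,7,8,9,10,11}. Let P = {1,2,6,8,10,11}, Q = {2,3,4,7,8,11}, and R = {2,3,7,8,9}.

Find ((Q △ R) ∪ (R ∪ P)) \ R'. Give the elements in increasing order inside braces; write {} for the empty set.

{2,3,7,8,9}

Q △ R = {4,9,11}
R ∪ P = {1,2,3,6,7,8,9,10,11}
(Q △ R) ∪ (R ∪ P) = {1,2,3,4,6,7,8,9,10,11}
R' = {1,4,5,6,10,11}
((Q △ R) ∪ (R ∪ P)) \ R' = {2,3,7,8,9}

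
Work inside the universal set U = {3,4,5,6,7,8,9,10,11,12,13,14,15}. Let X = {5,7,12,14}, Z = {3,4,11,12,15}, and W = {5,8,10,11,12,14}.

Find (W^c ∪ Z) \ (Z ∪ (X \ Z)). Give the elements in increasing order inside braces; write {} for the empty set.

W^c = {3,4,6,7,9,13,15}
W^c ∪ Z = {3,4,6,7,9,11,12,13,15}
X \ Z = {5,7,14}
Z ∪ (X \ Z) = {3,4,5,7,11,12,14,15}
(W^c ∪ Z) \ (Z ∪ (X \ Z)) = {6,9,13}

{6,9,13}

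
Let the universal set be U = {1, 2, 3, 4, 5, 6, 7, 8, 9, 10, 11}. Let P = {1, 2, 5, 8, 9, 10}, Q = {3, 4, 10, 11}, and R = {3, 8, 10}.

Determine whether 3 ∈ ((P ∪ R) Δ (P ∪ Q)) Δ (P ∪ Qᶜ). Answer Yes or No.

3 ∉ P and 3 ∈ R, so 3 ∈ P ∪ R
3 ∉ P and 3 ∈ Q, so 3 ∈ P ∪ Q
3 ∈ (P ∪ R) and 3 ∈ (P ∪ Q), so 3 ∉ (P ∪ R) Δ (P ∪ Q)
3 ∈ Q, so 3 ∉ Qᶜ
3 ∉ P and 3 ∉ Qᶜ, so 3 ∉ P ∪ Qᶜ
3 ∉ ((P ∪ R) Δ (P ∪ Q)) and 3 ∉ (P ∪ Qᶜ), so 3 ∉ ((P ∪ R) Δ (P ∪ Q)) Δ (P ∪ Qᶜ)

No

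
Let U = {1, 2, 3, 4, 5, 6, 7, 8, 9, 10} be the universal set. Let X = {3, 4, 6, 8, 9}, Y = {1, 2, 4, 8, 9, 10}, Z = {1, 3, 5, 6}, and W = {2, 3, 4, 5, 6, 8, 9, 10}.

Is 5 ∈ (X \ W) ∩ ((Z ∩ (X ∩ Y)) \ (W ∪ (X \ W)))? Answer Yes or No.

No

5 ∉ X and 5 ∈ W, so 5 ∉ X \ W
5 ∉ X and 5 ∉ Y, so 5 ∉ X ∩ Y
5 ∈ Z and 5 ∉ (X ∩ Y), so 5 ∉ Z ∩ (X ∩ Y)
5 ∉ X and 5 ∈ W, so 5 ∉ X \ W
5 ∈ W and 5 ∉ (X \ W), so 5 ∈ W ∪ (X \ W)
5 ∉ (Z ∩ (X ∩ Y)) and 5 ∈ (W ∪ (X \ W)), so 5 ∉ (Z ∩ (X ∩ Y)) \ (W ∪ (X \ W))
5 ∉ (X \ W) and 5 ∉ ((Z ∩ (X ∩ Y)) \ (W ∪ (X \ W))), so 5 ∉ (X \ W) ∩ ((Z ∩ (X ∩ Y)) \ (W ∪ (X \ W)))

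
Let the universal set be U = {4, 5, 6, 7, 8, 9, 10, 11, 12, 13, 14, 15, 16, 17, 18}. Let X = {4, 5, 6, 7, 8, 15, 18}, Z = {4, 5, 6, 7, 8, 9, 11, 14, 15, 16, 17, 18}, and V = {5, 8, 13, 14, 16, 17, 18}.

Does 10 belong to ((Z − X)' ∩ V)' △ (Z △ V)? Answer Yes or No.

Yes

10 ∉ Z and 10 ∉ X, so 10 ∉ Z − X
10 ∈ (Z − X)' since 10 ∉ (Z − X)
10 ∈ (Z − X)' and 10 ∉ V, so 10 ∉ (Z − X)' ∩ V
10 ∈ ((Z − X)' ∩ V)' since 10 ∉ ((Z − X)' ∩ V)
10 ∉ Z and 10 ∉ V, so 10 ∉ Z △ V
10 ∈ ((Z − X)' ∩ V)' and 10 ∉ (Z △ V), so 10 ∈ ((Z − X)' ∩ V)' △ (Z △ V)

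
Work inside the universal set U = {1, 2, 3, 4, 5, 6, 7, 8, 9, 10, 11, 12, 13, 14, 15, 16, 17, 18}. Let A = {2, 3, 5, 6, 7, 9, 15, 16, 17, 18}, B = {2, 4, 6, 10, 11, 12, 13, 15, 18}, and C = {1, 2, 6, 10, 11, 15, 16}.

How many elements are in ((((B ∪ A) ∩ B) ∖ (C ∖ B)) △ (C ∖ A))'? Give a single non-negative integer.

10

B ∪ A = {2, 3, 4, 5, 6, 7, 9, 10, 11, 12, 13, 15, 16, 17, 18}
(B ∪ A) ∩ B = {2, 4, 6, 10, 11, 12, 13, 15, 18}
C ∖ B = {1, 16}
((B ∪ A) ∩ B) ∖ (C ∖ B) = {2, 4, 6, 10, 11, 12, 13, 15, 18}
C ∖ A = {1, 10, 11}
(((B ∪ A) ∩ B) ∖ (C ∖ B)) △ (C ∖ A) = {1, 2, 4, 6, 12, 13, 15, 18}
((((B ∪ A) ∩ B) ∖ (C ∖ B)) △ (C ∖ A))' = {3, 5, 7, 8, 9, 10, 11, 14, 16, 17}
|((((B ∪ A) ∩ B) ∖ (C ∖ B)) △ (C ∖ A))'| = 10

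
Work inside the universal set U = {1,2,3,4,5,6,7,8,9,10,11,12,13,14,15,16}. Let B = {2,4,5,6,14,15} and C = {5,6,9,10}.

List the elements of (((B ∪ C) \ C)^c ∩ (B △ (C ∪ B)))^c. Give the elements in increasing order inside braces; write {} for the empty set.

{1,2,3,4,5,6,7,8,11,12,13,14,15,16}

B ∪ C = {2,4,5,6,9,10,14,15}
(B ∪ C) \ C = {2,4,14,15}
((B ∪ C) \ C)^c = {1,3,5,6,7,8,9,10,11,12,13,16}
C ∪ B = {2,4,5,6,9,10,14,15}
B △ (C ∪ B) = {9,10}
((B ∪ C) \ C)^c ∩ (B △ (C ∪ B)) = {9,10}
(((B ∪ C) \ C)^c ∩ (B △ (C ∪ B)))^c = {1,2,3,4,5,6,7,8,11,12,13,14,15,16}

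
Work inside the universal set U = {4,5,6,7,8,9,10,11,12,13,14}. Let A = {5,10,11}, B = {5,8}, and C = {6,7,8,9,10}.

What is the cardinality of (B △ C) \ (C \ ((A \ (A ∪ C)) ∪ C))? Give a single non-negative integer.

5

B △ C = {5,6,7,9,10}
A ∪ C = {5,6,7,8,9,10,11}
A \ (A ∪ C) = {}
(A \ (A ∪ C)) ∪ C = {6,7,8,9,10}
C \ ((A \ (A ∪ C)) ∪ C) = {}
(B △ C) \ (C \ ((A \ (A ∪ C)) ∪ C)) = {5,6,7,9,10}
|(B △ C) \ (C \ ((A \ (A ∪ C)) ∪ C))| = 5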